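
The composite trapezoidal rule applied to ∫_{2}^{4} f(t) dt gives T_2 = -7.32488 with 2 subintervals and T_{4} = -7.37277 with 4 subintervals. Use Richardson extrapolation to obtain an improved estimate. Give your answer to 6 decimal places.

-7.388733

R = (4·T_{4} − T_2) / 3 = (4·(-7.37277) − (-7.32488))/3 = (-22.16620)/3 = -7.388733.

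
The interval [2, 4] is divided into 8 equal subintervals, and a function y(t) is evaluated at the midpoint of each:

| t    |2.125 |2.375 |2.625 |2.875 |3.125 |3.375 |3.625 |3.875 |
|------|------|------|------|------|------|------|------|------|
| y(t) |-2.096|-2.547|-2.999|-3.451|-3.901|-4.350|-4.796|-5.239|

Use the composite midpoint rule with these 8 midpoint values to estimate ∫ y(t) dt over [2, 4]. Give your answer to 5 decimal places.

h = 0.25, n = 8.
h·[y(m₁) + y(m₂) + y(m₃) + y(m₄) + y(m₅) + y(m₆) + y(m₇) + y(m₈)] = 0.25·(-29.379) = -7.34475.

-7.34475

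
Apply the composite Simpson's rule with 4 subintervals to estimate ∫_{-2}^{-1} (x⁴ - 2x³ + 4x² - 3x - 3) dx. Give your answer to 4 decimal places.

24.5339

h = (-1 − (-2))/4 = 0.25.
Nodes x₀,…,x₄ = -2, -1.75, -1.5, -1.25, -1.
f(x) = x⁴ - 2x³ + 4x² - 3x - 3: f₀=51, f₁=34.59765625, f₂=22.3125, f₃=13.34765625, f₄=7.
(h/3)·[f₀ + 4f₁ + 2f₂ + 4f₃ + f₄] = 0.083333·(294.40625) = 24.5339.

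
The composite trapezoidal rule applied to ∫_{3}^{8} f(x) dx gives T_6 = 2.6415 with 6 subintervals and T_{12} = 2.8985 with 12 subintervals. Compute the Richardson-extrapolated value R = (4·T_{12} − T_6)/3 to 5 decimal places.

R = (4·T_{12} − T_6) / 3 = (4·2.8985 − 2.6415)/3 = (8.9525)/3 = 2.98417.

2.98417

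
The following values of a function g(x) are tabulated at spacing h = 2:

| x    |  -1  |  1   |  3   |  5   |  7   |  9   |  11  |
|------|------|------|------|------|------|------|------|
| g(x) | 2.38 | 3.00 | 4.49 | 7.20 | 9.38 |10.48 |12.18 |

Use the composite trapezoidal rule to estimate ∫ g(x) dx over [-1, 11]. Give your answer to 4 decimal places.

h = 2, n = 6.
(h/2)·[y₀ + 2y₁ + 2y₂ + 2y₃ + 2y₄ + 2y₅ + y₆] = 1·(83.66) = 83.6600.

83.6600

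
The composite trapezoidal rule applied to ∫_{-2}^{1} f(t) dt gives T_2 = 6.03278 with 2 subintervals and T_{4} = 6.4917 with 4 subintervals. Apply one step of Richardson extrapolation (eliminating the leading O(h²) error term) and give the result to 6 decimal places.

6.644673

R = (4·T_{4} − T_2) / 3 = (4·6.4917 − 6.03278)/3 = (19.93402)/3 = 6.644673.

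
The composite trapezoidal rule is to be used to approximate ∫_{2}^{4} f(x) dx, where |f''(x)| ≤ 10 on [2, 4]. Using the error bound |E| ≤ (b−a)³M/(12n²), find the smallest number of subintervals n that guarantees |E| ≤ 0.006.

Need 80/(12n²) ≤ 0.006.
n² ≥ 80/(12·0.006) = 1111.11 ⇒ n ≥ 33.3333, so the smallest n is 34.

34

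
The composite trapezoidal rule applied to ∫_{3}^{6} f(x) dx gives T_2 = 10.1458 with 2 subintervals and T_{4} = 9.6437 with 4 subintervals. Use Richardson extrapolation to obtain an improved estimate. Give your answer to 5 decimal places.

9.47633

R = (4·T_{4} − T_2) / 3 = (4·9.6437 − 10.1458)/3 = (28.4290)/3 = 9.47633.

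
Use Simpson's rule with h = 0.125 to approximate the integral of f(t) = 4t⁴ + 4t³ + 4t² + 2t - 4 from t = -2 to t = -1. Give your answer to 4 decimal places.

h = (-1 − (-2))/8 = 0.125.
Nodes t₀,…,t₈ = -2, -1.875, -1.75, -1.625, -1.5, -1.375, -1.25, -1.125, -1.
f(t) = 4t⁴ + 4t³ + 4t² + 2t - 4: f₀=40, f₁=29.3837890625, f₂=20.828125, f₃=14.0400390625, f₄=8.75, f₅=4.7119140625, f₆=1.703125, f₇=-0.4755859375, f₈=-2.
(h/3)·[f₀ + 4f₁ + 2f₂ + 4f₃ + 2f₄ + 4f₅ + 2f₆ + 4f₇ + f₈] = 0.041667·(291.203125) = 12.1335.

12.1335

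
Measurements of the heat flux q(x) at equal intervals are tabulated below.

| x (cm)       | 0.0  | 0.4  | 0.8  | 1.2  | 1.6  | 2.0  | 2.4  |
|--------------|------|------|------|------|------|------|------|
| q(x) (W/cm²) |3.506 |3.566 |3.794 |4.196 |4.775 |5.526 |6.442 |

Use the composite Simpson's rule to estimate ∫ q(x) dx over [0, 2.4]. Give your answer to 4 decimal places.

h = 0.4, n = 6.
(h/3)·[y₀ + 4y₁ + 2y₂ + 4y₃ + 2y₄ + 4y₅ + y₆] = 0.133333·(80.238) = 10.6984.

10.6984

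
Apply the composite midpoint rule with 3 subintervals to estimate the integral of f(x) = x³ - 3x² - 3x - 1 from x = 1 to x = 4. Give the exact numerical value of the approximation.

h = (4 − 1)/3 = 1.
Midpoints m₁,…,m₃ = 1.5, 2.5, 3.5.
f(m₁)=-8.875, f(m₂)=-11.625, f(m₃)=-5.375.
h·[f(m₁) + f(m₂) + f(m₃)] = 1·(-25.875) = -25.875.

-25.875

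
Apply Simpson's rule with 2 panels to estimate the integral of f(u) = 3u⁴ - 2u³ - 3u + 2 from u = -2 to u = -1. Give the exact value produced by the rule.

h = (-1 − (-2))/2 = 0.5.
Nodes u₀,…,u₂ = -2, -1.5, -1.
f(u) = 3u⁴ - 2u³ - 3u + 2: f₀=72, f₁=28.4375, f₂=10.
(h/3)·[f₀ + 4f₁ + f₂] = 0.166667·(195.75) = 32.625.

32.625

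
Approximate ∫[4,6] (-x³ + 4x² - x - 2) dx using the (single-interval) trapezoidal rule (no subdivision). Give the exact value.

-86

T = (b−a)/2 · [f(4) + f(6)] = 1·[(-6) + (-80)] = -86.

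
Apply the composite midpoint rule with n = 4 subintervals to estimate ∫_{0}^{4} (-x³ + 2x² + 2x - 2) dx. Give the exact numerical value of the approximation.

h = (4 − 0)/4 = 1.
Midpoints m₁,…,m₄ = 0.5, 1.5, 2.5, 3.5.
f(m₁)=-0.625, f(m₂)=2.125, f(m₃)=-0.125, f(m₄)=-13.375.
h·[f(m₁) + f(m₂) + f(m₃) + f(m₄)] = 1·(-12) = -12.

-12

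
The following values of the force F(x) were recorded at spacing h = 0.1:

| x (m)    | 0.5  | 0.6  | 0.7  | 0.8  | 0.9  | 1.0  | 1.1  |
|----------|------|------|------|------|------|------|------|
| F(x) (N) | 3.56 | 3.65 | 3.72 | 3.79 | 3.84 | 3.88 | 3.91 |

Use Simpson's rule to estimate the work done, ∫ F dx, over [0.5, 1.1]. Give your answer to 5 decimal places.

h = 0.1, n = 6.
(h/3)·[y₀ + 4y₁ + 2y₂ + 4y₃ + 2y₄ + 4y₅ + y₆] = 0.033333·(67.87) = 2.26233.

2.26233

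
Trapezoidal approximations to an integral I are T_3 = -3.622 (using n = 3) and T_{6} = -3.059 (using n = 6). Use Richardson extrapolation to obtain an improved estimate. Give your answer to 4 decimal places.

R = (4·T_{6} − T_3) / 3 = (4·(-3.059) − (-3.622))/3 = (-8.614)/3 = -2.8713.

-2.8713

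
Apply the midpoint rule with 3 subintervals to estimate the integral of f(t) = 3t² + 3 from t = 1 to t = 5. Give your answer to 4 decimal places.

134.2222

h = (5 − 1)/3 = 1.333333.
Midpoints m₁,…,m₃ = 1.666667, 3, 4.333333.
f(m₁)=11.333333, f(m₂)=30, f(m₃)=59.333333.
h·[f(m₁) + f(m₂) + f(m₃)] = 1.333333·(100.666667) = 134.2222.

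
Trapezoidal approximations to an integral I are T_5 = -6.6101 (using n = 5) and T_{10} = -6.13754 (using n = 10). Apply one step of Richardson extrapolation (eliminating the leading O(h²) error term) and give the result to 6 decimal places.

-5.980020

R = (4·T_{10} − T_5) / 3 = (4·(-6.13754) − (-6.6101))/3 = (-17.94006)/3 = -5.980020.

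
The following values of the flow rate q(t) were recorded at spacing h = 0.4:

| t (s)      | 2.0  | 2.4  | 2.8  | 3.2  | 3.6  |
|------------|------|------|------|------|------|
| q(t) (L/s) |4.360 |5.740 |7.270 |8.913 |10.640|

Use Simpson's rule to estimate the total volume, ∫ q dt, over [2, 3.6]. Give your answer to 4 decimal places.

h = 0.4, n = 4.
(h/3)·[y₀ + 4y₁ + 2y₂ + 4y₃ + y₄] = 0.133333·(88.152) = 11.7536.

11.7536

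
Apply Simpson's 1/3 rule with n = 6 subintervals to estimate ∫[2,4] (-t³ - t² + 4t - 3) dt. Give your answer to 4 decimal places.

h = (4 − 2)/6 = 0.333333.
Nodes t₀,…,t₆ = 2, 2.333333, 2.666667, 3, 3.333333, 3.666667, 4.
f(t) = -t³ - t² + 4t - 3: f₀=-7, f₁=-11.814815, f₂=-18.407407, f₃=-27, f₄=-37.814815, f₅=-51.074074, f₆=-67.
(h/3)·[f₀ + 4f₁ + 2f₂ + 4f₃ + 2f₄ + 4f₅ + f₆] = 0.111111·(-546) = -60.6667.

-60.6667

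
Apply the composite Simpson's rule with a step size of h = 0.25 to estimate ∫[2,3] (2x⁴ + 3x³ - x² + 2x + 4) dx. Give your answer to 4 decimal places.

h = (3 − 2)/4 = 0.25.
Nodes x₀,…,x₄ = 2, 2.25, 2.5, 2.75, 3.
f(x) = 2x⁴ + 3x³ - x² + 2x + 4: f₀=60, f₁=88.8671875, f₂=127.75, f₃=178.7109375, f₄=244.
(h/3)·[f₀ + 4f₁ + 2f₂ + 4f₃ + f₄] = 0.083333·(1629.8125) = 135.8177.

135.8177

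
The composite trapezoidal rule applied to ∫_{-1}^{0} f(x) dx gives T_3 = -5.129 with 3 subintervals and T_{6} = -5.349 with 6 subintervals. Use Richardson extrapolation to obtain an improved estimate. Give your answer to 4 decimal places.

R = (4·T_{6} − T_3) / 3 = (4·(-5.349) − (-5.129))/3 = (-16.267)/3 = -5.4223.

-5.4223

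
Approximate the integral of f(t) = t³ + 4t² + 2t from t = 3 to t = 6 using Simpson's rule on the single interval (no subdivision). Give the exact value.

582.75

S = (b−a)/6 · [f(3) + 4f(4.5) + f(6)] = 0.5·[69 + 4·181.125 + 372] = 582.75.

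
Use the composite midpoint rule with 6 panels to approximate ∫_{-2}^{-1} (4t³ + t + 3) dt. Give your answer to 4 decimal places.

h = (-1 − (-2))/6 = 0.166667.
Midpoints m₁,…,m₆ = -1.916667, -1.75, -1.583333, -1.416667, -1.25, -1.083333.
f(m₁)=-27.081019, f(m₂)=-20.1875, f(m₃)=-14.460648, f(m₄)=-9.789352, f(m₅)=-6.0625, f(m₆)=-3.168981.
h·[f(m₁) + f(m₂) + f(m₃) + f(m₄) + f(m₅) + f(m₆)] = 0.166667·(-80.75) = -13.4583.

-13.4583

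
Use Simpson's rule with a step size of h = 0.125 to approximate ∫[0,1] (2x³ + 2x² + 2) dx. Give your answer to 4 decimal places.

h = (1 − 0)/8 = 0.125.
Nodes x₀,…,x₈ = 0, 0.125, 0.25, 0.375, 0.5, 0.625, 0.75, 0.875, 1.
f(x) = 2x³ + 2x² + 2: f₀=2, f₁=2.03515625, f₂=2.15625, f₃=2.38671875, f₄=2.75, f₅=3.26953125, f₆=3.96875, f₇=4.87109375, f₈=6.
(h/3)·[f₀ + 4f₁ + 2f₂ + 4f₃ + 2f₄ + 4f₅ + 2f₆ + 4f₇ + f₈] = 0.041667·(76) = 3.1667.

3.1667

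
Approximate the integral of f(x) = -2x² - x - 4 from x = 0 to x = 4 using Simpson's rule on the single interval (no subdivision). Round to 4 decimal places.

S = (b−a)/6 · [f(0) + 4f(2) + f(4)] = 0.666667·[(-4) + 4·(-14) + (-40)] = -66.6667.

-66.6667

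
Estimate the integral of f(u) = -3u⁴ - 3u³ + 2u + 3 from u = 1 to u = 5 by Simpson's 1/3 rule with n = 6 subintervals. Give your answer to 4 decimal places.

h = (5 − 1)/6 = 0.666667.
Nodes u₀,…,u₆ = 1, 1.666667, 2.333333, 3, 3.666667, 4.333333, 5.
f(u) = -3u⁴ - 3u³ + 2u + 3: f₀=-1, f₁=-30.703704, f₂=-119.370370, f₃=-315, f₄=-679.814815, f₅=-1290.259259, f₆=-2237.
(h/3)·[f₀ + 4f₁ + 2f₂ + 4f₃ + 2f₄ + 4f₅ + f₆] = 0.222222·(-10380.222222) = -2306.7160.

-2306.7160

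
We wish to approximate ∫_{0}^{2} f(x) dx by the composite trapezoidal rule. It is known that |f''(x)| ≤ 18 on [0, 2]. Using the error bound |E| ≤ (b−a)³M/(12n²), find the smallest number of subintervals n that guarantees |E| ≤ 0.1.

11

Need 144/(12n²) ≤ 0.1.
n² ≥ 144/(12·0.1) = 120 ⇒ n ≥ 10.9545, so the smallest n is 11.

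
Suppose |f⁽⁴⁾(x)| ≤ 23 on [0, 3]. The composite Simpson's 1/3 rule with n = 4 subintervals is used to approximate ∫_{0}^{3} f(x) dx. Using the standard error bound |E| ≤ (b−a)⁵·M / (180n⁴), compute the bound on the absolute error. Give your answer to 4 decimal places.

|E| ≤ (3)⁵·23 / (180·4⁴) = 5589/46080 = 0.1213.

0.1213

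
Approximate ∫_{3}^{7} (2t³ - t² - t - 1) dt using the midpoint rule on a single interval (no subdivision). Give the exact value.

M = (b−a)·f(5) = 4·(219) = 876.

876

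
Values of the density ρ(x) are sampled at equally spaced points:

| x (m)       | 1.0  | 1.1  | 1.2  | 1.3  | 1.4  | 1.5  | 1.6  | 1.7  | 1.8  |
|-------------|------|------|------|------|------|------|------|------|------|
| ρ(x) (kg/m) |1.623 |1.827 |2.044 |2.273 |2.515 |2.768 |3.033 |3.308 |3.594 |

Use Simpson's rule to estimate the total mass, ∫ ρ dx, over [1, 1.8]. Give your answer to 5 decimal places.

2.03683

h = 0.1, n = 8.
(h/3)·[y₀ + 4y₁ + 2y₂ + 4y₃ + 2y₄ + 4y₅ + 2y₆ + 4y₇ + y₈] = 0.033333·(61.105) = 2.03683.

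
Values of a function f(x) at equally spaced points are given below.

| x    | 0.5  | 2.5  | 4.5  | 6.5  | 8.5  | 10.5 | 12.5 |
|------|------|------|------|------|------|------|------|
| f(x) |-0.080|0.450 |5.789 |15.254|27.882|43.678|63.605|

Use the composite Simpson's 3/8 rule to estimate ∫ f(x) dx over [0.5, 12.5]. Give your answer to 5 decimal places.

245.57250

h = 2, n = 6.
(3h/8)·[y₀ + 3y₁ + 3y₂ + 2y₃ + 3y₄ + 3y₅ + y₆] = 0.75·(327.430) = 245.57250.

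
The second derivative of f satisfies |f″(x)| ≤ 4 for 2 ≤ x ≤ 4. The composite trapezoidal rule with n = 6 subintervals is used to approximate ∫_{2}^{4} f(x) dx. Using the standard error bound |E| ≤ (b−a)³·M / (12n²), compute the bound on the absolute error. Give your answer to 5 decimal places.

0.07407

|E| ≤ (2)³·4 / (12·6²) = 32/432 = 0.07407.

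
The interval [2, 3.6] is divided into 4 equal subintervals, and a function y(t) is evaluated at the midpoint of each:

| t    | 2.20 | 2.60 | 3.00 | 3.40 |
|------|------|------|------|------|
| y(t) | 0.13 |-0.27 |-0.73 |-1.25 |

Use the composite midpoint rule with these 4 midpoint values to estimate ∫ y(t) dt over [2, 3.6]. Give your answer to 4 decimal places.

h = 0.4, n = 4.
h·[y(m₁) + y(m₂) + y(m₃) + y(m₄)] = 0.4·(-2.12) = -0.8480.

-0.8480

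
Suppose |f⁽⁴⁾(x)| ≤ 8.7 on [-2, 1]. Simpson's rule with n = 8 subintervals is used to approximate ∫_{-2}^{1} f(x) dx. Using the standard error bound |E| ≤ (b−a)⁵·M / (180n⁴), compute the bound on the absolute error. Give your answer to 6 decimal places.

|E| ≤ (3)⁵·8.7 / (180·8⁴) = 2114.1/737280 = 0.002867.

0.002867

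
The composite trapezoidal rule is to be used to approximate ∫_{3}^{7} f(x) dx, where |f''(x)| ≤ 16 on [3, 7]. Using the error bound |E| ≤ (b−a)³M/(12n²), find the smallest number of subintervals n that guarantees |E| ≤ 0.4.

15

Need 1024/(12n²) ≤ 0.4.
n² ≥ 1024/(12·0.4) = 213.333 ⇒ n ≥ 14.6059, so the smallest n is 15.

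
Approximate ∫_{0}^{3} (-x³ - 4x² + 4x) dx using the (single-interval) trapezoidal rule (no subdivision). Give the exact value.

T = (b−a)/2 · [f(0) + f(3)] = 1.5·[0 + (-51)] = -76.5.

-76.5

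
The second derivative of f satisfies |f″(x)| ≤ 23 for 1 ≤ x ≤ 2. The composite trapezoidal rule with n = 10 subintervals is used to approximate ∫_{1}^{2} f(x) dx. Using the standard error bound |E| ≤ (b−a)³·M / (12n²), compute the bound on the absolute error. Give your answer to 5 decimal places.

|E| ≤ (1)³·23 / (12·10²) = 23/1200 = 0.01917.

0.01917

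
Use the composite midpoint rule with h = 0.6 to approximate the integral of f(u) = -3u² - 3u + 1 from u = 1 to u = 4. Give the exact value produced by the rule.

-82.23

h = (4 − 1)/5 = 0.6.
Midpoints m₁,…,m₅ = 1.3, 1.9, 2.5, 3.1, 3.7.
f(m₁)=-7.97, f(m₂)=-15.53, f(m₃)=-25.25, f(m₄)=-37.13, f(m₅)=-51.17.
h·[f(m₁) + f(m₂) + f(m₃) + f(m₄) + f(m₅)] = 0.6·(-137.05) = -82.23.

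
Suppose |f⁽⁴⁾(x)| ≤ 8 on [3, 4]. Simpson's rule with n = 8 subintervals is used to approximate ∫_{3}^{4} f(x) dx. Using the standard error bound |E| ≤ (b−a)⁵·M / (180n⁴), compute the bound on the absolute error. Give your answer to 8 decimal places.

|E| ≤ (1)⁵·8 / (180·8⁴) = 8/737280 = 0.00001085.

0.00001085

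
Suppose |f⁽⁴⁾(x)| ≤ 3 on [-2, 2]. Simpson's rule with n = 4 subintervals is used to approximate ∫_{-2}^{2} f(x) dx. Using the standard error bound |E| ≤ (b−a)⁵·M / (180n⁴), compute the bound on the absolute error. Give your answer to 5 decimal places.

|E| ≤ (4)⁵·3 / (180·4⁴) = 3072/46080 = 0.06667.

0.06667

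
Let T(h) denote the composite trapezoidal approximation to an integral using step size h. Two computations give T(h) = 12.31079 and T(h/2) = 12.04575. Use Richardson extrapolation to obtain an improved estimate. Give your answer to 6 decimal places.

R = (4·T(h/2) − T(h)) / 3 = (4·12.04575 − 12.31079)/3 = (35.87221)/3 = 11.957403.

11.957403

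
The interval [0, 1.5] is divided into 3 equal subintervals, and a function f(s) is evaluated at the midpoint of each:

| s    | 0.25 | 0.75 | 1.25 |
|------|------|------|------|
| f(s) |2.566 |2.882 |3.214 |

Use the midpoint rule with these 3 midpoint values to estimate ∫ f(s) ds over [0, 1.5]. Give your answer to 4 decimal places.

4.3310

h = 0.5, n = 3.
h·[y(m₁) + y(m₂) + y(m₃)] = 0.5·(8.662) = 4.3310.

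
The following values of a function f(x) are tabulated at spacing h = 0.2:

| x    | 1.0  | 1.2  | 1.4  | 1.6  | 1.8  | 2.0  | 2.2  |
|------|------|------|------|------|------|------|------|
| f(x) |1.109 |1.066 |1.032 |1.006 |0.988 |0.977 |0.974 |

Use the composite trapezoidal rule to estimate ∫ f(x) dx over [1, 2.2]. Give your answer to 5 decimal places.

h = 0.2, n = 6.
(h/2)·[y₀ + 2y₁ + 2y₂ + 2y₃ + 2y₄ + 2y₅ + y₆] = 0.1·(12.221) = 1.22210.

1.22210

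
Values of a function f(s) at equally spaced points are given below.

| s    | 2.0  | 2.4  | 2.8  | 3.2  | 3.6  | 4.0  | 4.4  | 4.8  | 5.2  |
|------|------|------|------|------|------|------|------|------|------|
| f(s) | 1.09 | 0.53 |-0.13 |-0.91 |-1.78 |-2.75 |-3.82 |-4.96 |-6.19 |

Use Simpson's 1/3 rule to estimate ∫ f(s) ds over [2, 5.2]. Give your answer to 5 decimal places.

-6.52267

h = 0.4, n = 8.
(h/3)·[y₀ + 4y₁ + 2y₂ + 4y₃ + 2y₄ + 4y₅ + 2y₆ + 4y₇ + y₈] = 0.133333·(-48.92) = -6.52267.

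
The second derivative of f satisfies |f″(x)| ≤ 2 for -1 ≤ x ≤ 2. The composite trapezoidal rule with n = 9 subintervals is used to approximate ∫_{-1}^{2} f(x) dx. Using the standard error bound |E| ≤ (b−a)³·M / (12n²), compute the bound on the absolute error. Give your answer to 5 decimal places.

|E| ≤ (3)³·2 / (12·9²) = 54/972 = 0.05556.

0.05556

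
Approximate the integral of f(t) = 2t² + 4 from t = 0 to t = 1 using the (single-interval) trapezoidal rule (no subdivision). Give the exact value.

5

T = (b−a)/2 · [f(0) + f(1)] = 0.5·[4 + 6] = 5.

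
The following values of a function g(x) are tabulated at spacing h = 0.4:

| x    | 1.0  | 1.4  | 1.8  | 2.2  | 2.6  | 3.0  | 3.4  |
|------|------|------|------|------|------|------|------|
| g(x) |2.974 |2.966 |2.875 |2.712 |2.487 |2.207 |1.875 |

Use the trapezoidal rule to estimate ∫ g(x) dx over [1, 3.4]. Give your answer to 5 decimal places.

h = 0.4, n = 6.
(h/2)·[y₀ + 2y₁ + 2y₂ + 2y₃ + 2y₄ + 2y₅ + y₆] = 0.2·(31.343) = 6.26860.

6.26860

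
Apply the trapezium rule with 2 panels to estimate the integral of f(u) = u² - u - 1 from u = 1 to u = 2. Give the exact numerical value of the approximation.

-0.125

h = (2 − 1)/2 = 0.5.
Nodes u₀,…,u₂ = 1, 1.5, 2.
f(u) = u² - u - 1: f₀=-1, f₁=-0.25, f₂=1.
(h/2)·[f₀ + 2f₁ + f₂] = 0.25·(-0.5) = -0.125.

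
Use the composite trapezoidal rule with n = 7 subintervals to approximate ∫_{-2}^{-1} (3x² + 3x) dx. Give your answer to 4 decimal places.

2.5102

h = (-1 − (-2))/7 = 0.142857.
Nodes x₀,…,x₇ = -2, -1.857143, -1.714286, -1.571429, -1.428571, -1.285714, -1.142857, -1.
f(x) = 3x² + 3x: f₀=6, f₁=4.775510, f₂=3.673469, f₃=2.693878, f₄=1.836735, f₅=1.102041, f₆=0.489796, f₇=0.
(h/2)·[f₀ + 2f₁ + 2f₂ + 2f₃ + 2f₄ + 2f₅ + 2f₆ + f₇] = 0.071429·(35.142857) = 2.5102.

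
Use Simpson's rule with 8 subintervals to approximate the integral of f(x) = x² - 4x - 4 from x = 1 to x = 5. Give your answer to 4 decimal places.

-22.6667

h = (5 − 1)/8 = 0.5.
Nodes x₀,…,x₈ = 1, 1.5, 2, 2.5, 3, 3.5, 4, 4.5, 5.
f(x) = x² - 4x - 4: f₀=-7, f₁=-7.75, f₂=-8, f₃=-7.75, f₄=-7, f₅=-5.75, f₆=-4, f₇=-1.75, f₈=1.
(h/3)·[f₀ + 4f₁ + 2f₂ + 4f₃ + 2f₄ + 4f₅ + 2f₆ + 4f₇ + f₈] = 0.166667·(-136) = -22.6667.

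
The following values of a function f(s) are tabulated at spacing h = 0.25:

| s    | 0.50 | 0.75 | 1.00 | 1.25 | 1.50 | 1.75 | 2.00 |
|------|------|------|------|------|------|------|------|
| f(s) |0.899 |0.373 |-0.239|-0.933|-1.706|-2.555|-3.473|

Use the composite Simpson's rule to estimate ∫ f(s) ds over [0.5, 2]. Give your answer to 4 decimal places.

-1.5770

h = 0.25, n = 6.
(h/3)·[y₀ + 4y₁ + 2y₂ + 4y₃ + 2y₄ + 4y₅ + y₆] = 0.083333·(-18.924) = -1.5770.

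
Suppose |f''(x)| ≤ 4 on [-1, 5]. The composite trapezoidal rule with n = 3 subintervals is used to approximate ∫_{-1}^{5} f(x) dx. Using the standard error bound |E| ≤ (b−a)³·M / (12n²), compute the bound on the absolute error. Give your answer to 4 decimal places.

8.0000

|E| ≤ (6)³·4 / (12·3²) = 864/108 = 8.0000.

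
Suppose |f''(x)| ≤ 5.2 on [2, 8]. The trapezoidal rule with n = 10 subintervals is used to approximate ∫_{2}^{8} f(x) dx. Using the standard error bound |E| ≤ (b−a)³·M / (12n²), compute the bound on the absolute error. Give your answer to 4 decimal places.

0.9360

|E| ≤ (6)³·5.2 / (12·10²) = 1123.2/1200 = 0.9360.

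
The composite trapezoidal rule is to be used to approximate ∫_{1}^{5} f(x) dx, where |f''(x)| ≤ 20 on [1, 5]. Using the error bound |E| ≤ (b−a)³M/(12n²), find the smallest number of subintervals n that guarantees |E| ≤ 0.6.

14

Need 1280/(12n²) ≤ 0.6.
n² ≥ 1280/(12·0.6) = 177.778 ⇒ n ≥ 13.3333, so the smallest n is 14.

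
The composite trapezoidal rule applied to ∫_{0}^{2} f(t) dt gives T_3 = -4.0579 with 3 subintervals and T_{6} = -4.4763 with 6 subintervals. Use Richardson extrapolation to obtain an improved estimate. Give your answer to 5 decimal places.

R = (4·T_{6} − T_3) / 3 = (4·(-4.4763) − (-4.0579))/3 = (-13.8473)/3 = -4.61577.

-4.61577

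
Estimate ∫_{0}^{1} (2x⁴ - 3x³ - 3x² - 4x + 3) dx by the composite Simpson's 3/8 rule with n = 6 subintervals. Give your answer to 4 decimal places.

h = (1 − 0)/6 = 0.166667.
Nodes x₀,…,x₆ = 0, 0.166667, 0.333333, 0.5, 0.666667, 0.833333, 1.
f(x) = 2x⁴ - 3x³ - 3x² - 4x + 3: f₀=3, f₁=2.237654, f₂=1.246914, f₃=0, f₄=-1.493827, f₅=-3.188272, f₆=-5.
(3h/8)·[f₀ + 3f₁ + 3f₂ + 2f₃ + 3f₄ + 3f₅ + f₆] = 0.0625·(-5.592593) = -0.3495.

-0.3495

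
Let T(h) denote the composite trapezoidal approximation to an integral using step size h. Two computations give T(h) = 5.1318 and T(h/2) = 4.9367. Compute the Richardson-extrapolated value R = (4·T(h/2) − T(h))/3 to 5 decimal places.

R = (4·T(h/2) − T(h)) / 3 = (4·4.9367 − 5.1318)/3 = (14.6150)/3 = 4.87167.

4.87167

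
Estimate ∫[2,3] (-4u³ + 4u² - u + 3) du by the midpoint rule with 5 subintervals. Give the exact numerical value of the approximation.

-39.08

h = (3 − 2)/5 = 0.2.
Midpoints m₁,…,m₅ = 2.1, 2.3, 2.5, 2.7, 2.9.
f(m₁)=-18.504, f(m₂)=-26.808, f(m₃)=-37, f(m₄)=-49.272, f(m₅)=-63.816.
h·[f(m₁) + f(m₂) + f(m₃) + f(m₄) + f(m₅)] = 0.2·(-195.4) = -39.08.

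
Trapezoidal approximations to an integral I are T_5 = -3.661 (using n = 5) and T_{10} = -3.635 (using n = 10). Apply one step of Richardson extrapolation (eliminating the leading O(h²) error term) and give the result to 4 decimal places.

R = (4·T_{10} − T_5) / 3 = (4·(-3.635) − (-3.661))/3 = (-10.879)/3 = -3.6263.

-3.6263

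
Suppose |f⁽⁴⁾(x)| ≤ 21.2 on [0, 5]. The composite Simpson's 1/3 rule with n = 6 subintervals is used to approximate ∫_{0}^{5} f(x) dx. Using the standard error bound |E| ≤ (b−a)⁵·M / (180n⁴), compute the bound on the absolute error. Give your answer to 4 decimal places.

|E| ≤ (5)⁵·21.2 / (180·6⁴) = 66250/233280 = 0.2840.

0.2840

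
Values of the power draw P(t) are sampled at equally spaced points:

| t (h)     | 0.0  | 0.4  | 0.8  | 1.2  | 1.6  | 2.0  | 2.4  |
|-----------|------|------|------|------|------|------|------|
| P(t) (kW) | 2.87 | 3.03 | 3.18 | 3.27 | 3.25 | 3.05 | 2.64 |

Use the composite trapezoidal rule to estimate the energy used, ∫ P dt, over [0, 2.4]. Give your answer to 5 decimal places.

h = 0.4, n = 6.
(h/2)·[y₀ + 2y₁ + 2y₂ + 2y₃ + 2y₄ + 2y₅ + y₆] = 0.2·(37.07) = 7.41400.

7.41400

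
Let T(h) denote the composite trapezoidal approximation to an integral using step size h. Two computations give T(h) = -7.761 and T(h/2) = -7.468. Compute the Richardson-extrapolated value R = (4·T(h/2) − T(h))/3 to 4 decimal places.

-7.3703

R = (4·T(h/2) − T(h)) / 3 = (4·(-7.468) − (-7.761))/3 = (-22.111)/3 = -7.3703.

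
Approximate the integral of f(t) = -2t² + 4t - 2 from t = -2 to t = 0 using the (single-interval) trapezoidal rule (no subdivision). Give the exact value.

T = (b−a)/2 · [f(-2) + f(0)] = 1·[(-18) + (-2)] = -20.

-20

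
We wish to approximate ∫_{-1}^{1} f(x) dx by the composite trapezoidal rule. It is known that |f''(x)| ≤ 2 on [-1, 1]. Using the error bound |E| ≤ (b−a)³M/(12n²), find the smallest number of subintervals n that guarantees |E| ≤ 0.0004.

Need 16/(12n²) ≤ 0.0004.
n² ≥ 16/(12·0.0004) = 3333.33 ⇒ n ≥ 57.7350, so the smallest n is 58.

58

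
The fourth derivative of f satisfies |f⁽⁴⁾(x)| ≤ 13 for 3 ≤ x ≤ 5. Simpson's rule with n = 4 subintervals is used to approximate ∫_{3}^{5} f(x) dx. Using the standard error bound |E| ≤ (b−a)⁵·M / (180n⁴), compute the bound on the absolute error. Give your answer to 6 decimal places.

0.009028

|E| ≤ (2)⁵·13 / (180·4⁴) = 416/46080 = 0.009028.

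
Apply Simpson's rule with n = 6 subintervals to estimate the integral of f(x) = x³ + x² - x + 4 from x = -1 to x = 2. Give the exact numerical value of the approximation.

h = (2 − (-1))/6 = 0.5.
Nodes x₀,…,x₆ = -1, -0.5, 0, 0.5, 1, 1.5, 2.
f(x) = x³ + x² - x + 4: f₀=5, f₁=4.625, f₂=4, f₃=3.875, f₄=5, f₅=8.125, f₆=14.
(h/3)·[f₀ + 4f₁ + 2f₂ + 4f₃ + 2f₄ + 4f₅ + f₆] = 0.166667·(103.5) = 17.25.

17.25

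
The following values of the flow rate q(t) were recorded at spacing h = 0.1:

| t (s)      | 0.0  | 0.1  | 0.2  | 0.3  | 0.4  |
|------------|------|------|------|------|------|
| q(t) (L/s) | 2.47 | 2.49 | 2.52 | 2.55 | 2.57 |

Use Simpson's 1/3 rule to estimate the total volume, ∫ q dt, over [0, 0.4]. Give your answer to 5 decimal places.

1.00800

h = 0.1, n = 4.
(h/3)·[y₀ + 4y₁ + 2y₂ + 4y₃ + y₄] = 0.033333·(30.24) = 1.00800.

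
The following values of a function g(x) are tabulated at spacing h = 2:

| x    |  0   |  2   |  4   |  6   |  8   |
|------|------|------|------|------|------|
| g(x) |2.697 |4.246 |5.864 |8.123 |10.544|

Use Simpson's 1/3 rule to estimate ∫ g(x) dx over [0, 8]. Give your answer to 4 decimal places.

h = 2, n = 4.
(h/3)·[y₀ + 4y₁ + 2y₂ + 4y₃ + y₄] = 0.666667·(74.445) = 49.6300.

49.6300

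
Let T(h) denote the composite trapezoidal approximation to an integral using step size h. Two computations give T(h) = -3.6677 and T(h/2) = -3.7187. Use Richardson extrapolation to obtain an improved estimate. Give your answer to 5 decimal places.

-3.73570

R = (4·T(h/2) − T(h)) / 3 = (4·(-3.7187) − (-3.6677))/3 = (-11.2071)/3 = -3.73570.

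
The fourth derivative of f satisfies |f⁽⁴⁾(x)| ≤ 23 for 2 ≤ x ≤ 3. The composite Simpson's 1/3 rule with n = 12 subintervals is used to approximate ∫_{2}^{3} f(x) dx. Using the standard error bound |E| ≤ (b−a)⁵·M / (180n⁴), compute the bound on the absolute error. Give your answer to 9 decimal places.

0.000006162

|E| ≤ (1)⁵·23 / (180·12⁴) = 23/3732480 = 0.000006162.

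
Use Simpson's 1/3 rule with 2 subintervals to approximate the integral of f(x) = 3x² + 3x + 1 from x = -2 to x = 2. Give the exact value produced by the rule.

20

h = (2 − (-2))/2 = 2.
Nodes x₀,…,x₂ = -2, 0, 2.
f(x) = 3x² + 3x + 1: f₀=7, f₁=1, f₂=19.
(h/3)·[f₀ + 4f₁ + f₂] = 0.666667·(30) = 20.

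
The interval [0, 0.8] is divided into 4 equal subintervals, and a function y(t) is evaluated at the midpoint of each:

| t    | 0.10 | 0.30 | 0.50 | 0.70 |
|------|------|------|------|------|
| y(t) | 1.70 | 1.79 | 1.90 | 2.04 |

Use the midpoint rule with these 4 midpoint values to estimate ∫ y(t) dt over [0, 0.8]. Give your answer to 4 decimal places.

1.4860

h = 0.2, n = 4.
h·[y(m₁) + y(m₂) + y(m₃) + y(m₄)] = 0.2·(7.43) = 1.4860.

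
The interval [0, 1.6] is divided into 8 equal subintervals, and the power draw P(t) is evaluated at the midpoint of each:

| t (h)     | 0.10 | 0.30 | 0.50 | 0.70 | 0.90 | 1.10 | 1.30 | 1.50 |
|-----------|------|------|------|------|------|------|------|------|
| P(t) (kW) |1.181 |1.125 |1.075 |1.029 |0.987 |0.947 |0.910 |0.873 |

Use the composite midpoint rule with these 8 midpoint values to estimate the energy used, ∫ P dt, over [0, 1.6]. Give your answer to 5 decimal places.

h = 0.2, n = 8.
h·[y(m₁) + y(m₂) + y(m₃) + y(m₄) + y(m₅) + y(m₆) + y(m₇) + y(m₈)] = 0.2·(8.127) = 1.62540.

1.62540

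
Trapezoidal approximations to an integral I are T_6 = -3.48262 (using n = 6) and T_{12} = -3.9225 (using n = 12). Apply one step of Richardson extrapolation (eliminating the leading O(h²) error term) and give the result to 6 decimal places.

-4.069127

R = (4·T_{12} − T_6) / 3 = (4·(-3.9225) − (-3.48262))/3 = (-12.20738)/3 = -4.069127.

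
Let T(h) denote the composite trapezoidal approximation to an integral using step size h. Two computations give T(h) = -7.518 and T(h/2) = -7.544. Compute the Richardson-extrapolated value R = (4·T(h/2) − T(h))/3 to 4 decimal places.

-7.5527

R = (4·T(h/2) − T(h)) / 3 = (4·(-7.544) − (-7.518))/3 = (-22.658)/3 = -7.5527.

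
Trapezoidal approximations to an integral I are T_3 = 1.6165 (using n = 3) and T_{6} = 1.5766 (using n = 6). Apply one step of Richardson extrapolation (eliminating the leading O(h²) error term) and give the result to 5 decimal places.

R = (4·T_{6} − T_3) / 3 = (4·1.5766 − 1.6165)/3 = (4.6899)/3 = 1.56330.

1.56330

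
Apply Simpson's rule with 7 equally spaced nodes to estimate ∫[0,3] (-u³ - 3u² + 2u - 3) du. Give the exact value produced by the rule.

h = (3 − 0)/6 = 0.5.
Nodes u₀,…,u₆ = 0, 0.5, 1, 1.5, 2, 2.5, 3.
f(u) = -u³ - 3u² + 2u - 3: f₀=-3, f₁=-2.875, f₂=-5, f₃=-10.125, f₄=-19, f₅=-32.375, f₆=-51.
(h/3)·[f₀ + 4f₁ + 2f₂ + 4f₃ + 2f₄ + 4f₅ + f₆] = 0.166667·(-283.5) = -47.25.

-47.25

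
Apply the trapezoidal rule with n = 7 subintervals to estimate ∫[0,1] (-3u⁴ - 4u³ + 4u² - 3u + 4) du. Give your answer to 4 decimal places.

2.2062

h = (1 − 0)/7 = 0.142857.
Nodes u₀,…,u₇ = 0, 0.142857, 0.285714, 0.428571, 0.571429, 0.714286, 0.857143, 1.
f(u) = -3u⁴ - 4u³ + 4u² - 3u + 4: f₀=4, f₁=3.640150, f₂=3.356102, f₃=3.032903, f₄=2.525614, f₅=1.659309, f₆=0.229071, f₇=-2.
(h/2)·[f₀ + 2f₁ + 2f₂ + 2f₃ + 2f₄ + 2f₅ + 2f₆ + f₇] = 0.071429·(30.886297) = 2.2062.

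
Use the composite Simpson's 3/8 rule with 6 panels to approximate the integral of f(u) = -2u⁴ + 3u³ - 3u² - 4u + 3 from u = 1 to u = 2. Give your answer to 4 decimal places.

h = (2 − 1)/6 = 0.166667.
Nodes u₀,…,u₆ = 1, 1.166667, 1.333333, 1.5, 1.666667, 1.833333, 2.
f(u) = -2u⁴ + 3u³ - 3u² - 4u + 3: f₀=-3, f₁=-4.691358, f₂=-6.876543, f₃=-9.75, f₄=-13.543210, f₅=-18.524691, f₆=-25.
(3h/8)·[f₀ + 3f₁ + 3f₂ + 2f₃ + 3f₄ + 3f₅ + f₆] = 0.0625·(-178.407407) = -11.1505.

-11.1505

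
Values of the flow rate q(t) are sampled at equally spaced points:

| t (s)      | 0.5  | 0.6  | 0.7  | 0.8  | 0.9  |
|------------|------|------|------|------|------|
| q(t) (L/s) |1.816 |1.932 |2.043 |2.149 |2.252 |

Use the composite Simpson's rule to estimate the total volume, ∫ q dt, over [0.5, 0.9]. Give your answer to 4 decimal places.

h = 0.1, n = 4.
(h/3)·[y₀ + 4y₁ + 2y₂ + 4y₃ + y₄] = 0.033333·(24.478) = 0.8159.

0.8159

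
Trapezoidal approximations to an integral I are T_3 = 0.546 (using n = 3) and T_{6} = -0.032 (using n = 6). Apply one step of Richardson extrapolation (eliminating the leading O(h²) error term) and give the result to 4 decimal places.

R = (4·T_{6} − T_3) / 3 = (4·(-0.032) − 0.546)/3 = (-0.674)/3 = -0.2247.

-0.2247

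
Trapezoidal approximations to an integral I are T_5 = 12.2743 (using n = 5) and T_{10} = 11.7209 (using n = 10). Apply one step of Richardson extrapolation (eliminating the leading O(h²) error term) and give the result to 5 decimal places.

R = (4·T_{10} − T_5) / 3 = (4·11.7209 − 12.2743)/3 = (34.6093)/3 = 11.53643.

11.53643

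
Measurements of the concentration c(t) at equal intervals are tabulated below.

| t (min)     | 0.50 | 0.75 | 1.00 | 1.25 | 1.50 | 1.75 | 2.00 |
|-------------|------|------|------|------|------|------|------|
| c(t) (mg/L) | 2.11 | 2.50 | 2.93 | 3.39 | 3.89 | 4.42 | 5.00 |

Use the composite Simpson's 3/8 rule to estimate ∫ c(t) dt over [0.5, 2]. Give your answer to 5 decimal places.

5.16656

h = 0.25, n = 6.
(3h/8)·[y₀ + 3y₁ + 3y₂ + 2y₃ + 3y₄ + 3y₅ + y₆] = 0.09375·(55.11) = 5.16656.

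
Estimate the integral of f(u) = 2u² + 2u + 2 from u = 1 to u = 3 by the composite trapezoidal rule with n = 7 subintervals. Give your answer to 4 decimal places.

29.3878

h = (3 − 1)/7 = 0.285714.
Nodes u₀,…,u₇ = 1, 1.285714, 1.571429, 1.857143, 2.142857, 2.428571, 2.714286, 3.
f(u) = 2u² + 2u + 2: f₀=6, f₁=7.877551, f₂=10.081633, f₃=12.612245, f₄=15.469388, f₅=18.653061, f₆=22.163265, f₇=26.
(h/2)·[f₀ + 2f₁ + 2f₂ + 2f₃ + 2f₄ + 2f₅ + 2f₆ + f₇] = 0.142857·(205.714286) = 29.3878.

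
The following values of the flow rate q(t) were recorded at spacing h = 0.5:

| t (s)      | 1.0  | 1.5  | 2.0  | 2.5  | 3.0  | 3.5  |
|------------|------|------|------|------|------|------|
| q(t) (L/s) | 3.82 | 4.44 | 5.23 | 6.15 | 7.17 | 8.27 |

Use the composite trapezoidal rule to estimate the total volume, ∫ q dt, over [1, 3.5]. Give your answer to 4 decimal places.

14.5175

h = 0.5, n = 5.
(h/2)·[y₀ + 2y₁ + 2y₂ + 2y₃ + 2y₄ + y₅] = 0.25·(58.07) = 14.5175.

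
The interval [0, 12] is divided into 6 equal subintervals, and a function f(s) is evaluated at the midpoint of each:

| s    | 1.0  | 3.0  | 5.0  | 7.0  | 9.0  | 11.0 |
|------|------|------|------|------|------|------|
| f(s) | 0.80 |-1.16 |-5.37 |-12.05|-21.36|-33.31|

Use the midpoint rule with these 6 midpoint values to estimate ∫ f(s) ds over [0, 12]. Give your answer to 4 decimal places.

h = 2, n = 6.
h·[y(m₁) + y(m₂) + y(m₃) + y(m₄) + y(m₅) + y(m₆)] = 2·(-72.45) = -144.9000.

-144.9000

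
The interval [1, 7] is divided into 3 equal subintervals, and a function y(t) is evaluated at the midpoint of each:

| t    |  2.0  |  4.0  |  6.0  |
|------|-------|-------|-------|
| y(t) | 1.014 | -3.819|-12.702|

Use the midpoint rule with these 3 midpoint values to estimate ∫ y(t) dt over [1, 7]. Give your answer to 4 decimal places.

h = 2, n = 3.
h·[y(m₁) + y(m₂) + y(m₃)] = 2·(-15.507) = -31.0140.

-31.0140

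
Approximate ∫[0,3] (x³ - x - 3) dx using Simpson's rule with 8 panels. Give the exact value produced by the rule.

h = (3 − 0)/8 = 0.375.
Nodes x₀,…,x₈ = 0, 0.375, 0.75, 1.125, 1.5, 1.875, 2.25, 2.625, 3.
f(x) = x³ - x - 3: f₀=-3, f₁=-3.322265625, f₂=-3.328125, f₃=-2.701171875, f₄=-1.125, f₅=1.716796875, f₆=6.140625, f₇=12.462890625, f₈=21.
(h/3)·[f₀ + 4f₁ + 2f₂ + 4f₃ + 2f₄ + 4f₅ + 2f₆ + 4f₇ + f₈] = 0.125·(54) = 6.75.

6.75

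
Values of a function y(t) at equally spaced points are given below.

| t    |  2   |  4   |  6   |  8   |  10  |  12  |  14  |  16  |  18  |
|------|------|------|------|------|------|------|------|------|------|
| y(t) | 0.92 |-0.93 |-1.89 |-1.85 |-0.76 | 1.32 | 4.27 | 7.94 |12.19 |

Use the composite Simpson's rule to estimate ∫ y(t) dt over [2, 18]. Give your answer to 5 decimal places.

h = 2, n = 8.
(h/3)·[y₀ + 4y₁ + 2y₂ + 4y₃ + 2y₄ + 4y₅ + 2y₆ + 4y₇ + y₈] = 0.666667·(42.27) = 28.18000.

28.18000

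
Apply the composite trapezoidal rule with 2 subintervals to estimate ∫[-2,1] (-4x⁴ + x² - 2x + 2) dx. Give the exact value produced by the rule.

-38.25

h = (1 − (-2))/2 = 1.5.
Nodes x₀,…,x₂ = -2, -0.5, 1.
f(x) = -4x⁴ + x² - 2x + 2: f₀=-54, f₁=3, f₂=-3.
(h/2)·[f₀ + 2f₁ + f₂] = 0.75·(-51) = -38.25.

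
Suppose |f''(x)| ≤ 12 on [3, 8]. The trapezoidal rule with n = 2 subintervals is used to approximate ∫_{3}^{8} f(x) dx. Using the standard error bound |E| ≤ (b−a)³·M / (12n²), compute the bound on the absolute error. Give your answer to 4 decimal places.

31.2500

|E| ≤ (5)³·12 / (12·2²) = 1500/48 = 31.2500.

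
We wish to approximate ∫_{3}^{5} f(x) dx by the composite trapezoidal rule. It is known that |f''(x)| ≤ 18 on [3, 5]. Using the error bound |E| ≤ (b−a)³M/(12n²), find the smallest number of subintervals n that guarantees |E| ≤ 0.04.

18

Need 144/(12n²) ≤ 0.04.
n² ≥ 144/(12·0.04) = 300 ⇒ n ≥ 17.3205, so the smallest n is 18.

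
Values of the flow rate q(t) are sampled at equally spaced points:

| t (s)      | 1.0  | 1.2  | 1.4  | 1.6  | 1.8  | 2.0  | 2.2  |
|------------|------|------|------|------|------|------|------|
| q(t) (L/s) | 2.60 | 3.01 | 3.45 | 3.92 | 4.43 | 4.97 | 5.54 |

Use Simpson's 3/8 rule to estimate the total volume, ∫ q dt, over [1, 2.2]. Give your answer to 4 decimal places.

h = 0.2, n = 6.
(3h/8)·[y₀ + 3y₁ + 3y₂ + 2y₃ + 3y₄ + 3y₅ + y₆] = 0.075·(63.56) = 4.7670.

4.7670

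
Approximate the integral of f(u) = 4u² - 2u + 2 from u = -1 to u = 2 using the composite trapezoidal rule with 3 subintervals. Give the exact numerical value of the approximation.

h = (2 − (-1))/3 = 1.
Nodes u₀,…,u₃ = -1, 0, 1, 2.
f(u) = 4u² - 2u + 2: f₀=8, f₁=2, f₂=4, f₃=14.
(h/2)·[f₀ + 2f₁ + 2f₂ + f₃] = 0.5·(34) = 17.

17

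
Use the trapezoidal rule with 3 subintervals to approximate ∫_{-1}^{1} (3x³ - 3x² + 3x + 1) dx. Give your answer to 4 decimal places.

-0.4444

h = (1 − (-1))/3 = 0.666667.
Nodes x₀,…,x₃ = -1, -0.333333, 0.333333, 1.
f(x) = 3x³ - 3x² + 3x + 1: f₀=-8, f₁=-0.444444, f₂=1.777778, f₃=4.
(h/2)·[f₀ + 2f₁ + 2f₂ + f₃] = 0.333333·(-1.333333) = -0.4444.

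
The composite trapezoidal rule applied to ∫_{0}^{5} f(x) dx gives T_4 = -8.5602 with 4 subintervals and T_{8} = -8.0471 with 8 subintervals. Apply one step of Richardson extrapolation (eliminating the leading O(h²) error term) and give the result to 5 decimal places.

R = (4·T_{8} − T_4) / 3 = (4·(-8.0471) − (-8.5602))/3 = (-23.6282)/3 = -7.87607.

-7.87607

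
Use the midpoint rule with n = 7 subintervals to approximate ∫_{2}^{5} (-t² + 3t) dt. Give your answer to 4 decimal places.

h = (5 − 2)/7 = 0.428571.
Midpoints m₁,…,m₇ = 2.214286, 2.642857, 3.071429, 3.5, 3.928571, 4.357143, 4.785714.
f(m₁)=1.739796, f(m₂)=0.943878, f(m₃)=-0.219388, f(m₄)=-1.75, f(m₅)=-3.647959, f(m₆)=-5.913265, f(m₇)=-8.545918.
h·[f(m₁) + f(m₂) + f(m₃) + f(m₄) + f(m₅) + f(m₆) + f(m₇)] = 0.428571·(-17.392857) = -7.4541.

-7.4541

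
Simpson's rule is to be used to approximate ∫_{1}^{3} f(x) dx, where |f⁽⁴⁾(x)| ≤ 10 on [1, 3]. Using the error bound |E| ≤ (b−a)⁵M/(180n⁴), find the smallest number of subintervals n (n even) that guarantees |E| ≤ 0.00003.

16

Need 320/(180n⁴) ≤ 0.00003.
n⁴ ≥ 320/(180·0.00003) = 59259.3 ⇒ n ≥ 15.6023, so the smallest even n is 16. (n must be even for Simpson's rule.)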